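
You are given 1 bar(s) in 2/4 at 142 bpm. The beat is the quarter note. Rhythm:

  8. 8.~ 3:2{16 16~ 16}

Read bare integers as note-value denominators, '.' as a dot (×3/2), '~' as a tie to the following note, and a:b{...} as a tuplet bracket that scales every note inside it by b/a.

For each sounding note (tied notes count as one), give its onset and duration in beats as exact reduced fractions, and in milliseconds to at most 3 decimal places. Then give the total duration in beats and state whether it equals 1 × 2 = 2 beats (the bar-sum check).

1) 0.0ms=0b +316.901ms=3/4b
2) 316.901ms=3/4b +387.324ms=11/12b
3) 704.225ms=5/3b +140.845ms=1/3b
Σ=2b of 2 (142bpm 2/4) — PASS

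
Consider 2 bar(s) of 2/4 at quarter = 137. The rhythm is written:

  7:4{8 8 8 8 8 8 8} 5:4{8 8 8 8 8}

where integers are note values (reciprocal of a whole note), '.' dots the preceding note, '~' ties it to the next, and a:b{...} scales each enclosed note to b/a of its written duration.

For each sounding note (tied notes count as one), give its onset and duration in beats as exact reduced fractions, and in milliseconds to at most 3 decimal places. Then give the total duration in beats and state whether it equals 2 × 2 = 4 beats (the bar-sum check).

1) 0.0ms=0b +125.13ms=2/7b
2) 125.13ms=2/7b +125.13ms=2/7b
3) 250.261ms=4/7b +125.13ms=2/7b
4) 375.391ms=6/7b +125.13ms=2/7b
5) 500.521ms=8/7b +125.13ms=2/7b
6) 625.652ms=10/7b +125.13ms=2/7b
7) 750.782ms=12/7b +125.13ms=2/7b
8) 875.912ms=2b +175.182ms=2/5b
9) 1051.095ms=12/5b +175.182ms=2/5b
10) 1226.277ms=14/5b +175.182ms=2/5b
11) 1401.46ms=16/5b +175.182ms=2/5b
12) 1576.642ms=18/5b +175.182ms=2/5b
Σ=4b of 4 (137bpm 2/4) — PASS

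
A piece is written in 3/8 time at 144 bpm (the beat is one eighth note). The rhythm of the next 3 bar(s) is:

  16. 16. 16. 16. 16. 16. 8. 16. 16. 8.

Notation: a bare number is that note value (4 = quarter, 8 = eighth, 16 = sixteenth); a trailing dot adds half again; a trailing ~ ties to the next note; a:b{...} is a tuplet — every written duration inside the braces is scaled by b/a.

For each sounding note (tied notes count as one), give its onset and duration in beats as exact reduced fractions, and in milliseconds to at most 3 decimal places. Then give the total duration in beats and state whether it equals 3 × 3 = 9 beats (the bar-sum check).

1) 0.0ms=0b +312.5ms=3/4b
2) 312.5ms=3/4b +312.5ms=3/4b
3) 625.0ms=3/2b +312.5ms=3/4b
4) 937.5ms=9/4b +312.5ms=3/4b
5) 1250.0ms=3b +312.5ms=3/4b
6) 1562.5ms=15/4b +312.5ms=3/4b
7) 1875.0ms=9/2b +625.0ms=3/2b
8) 2500.0ms=6b +312.5ms=3/4b
9) 2812.5ms=27/4b +312.5ms=3/4b
10) 3125.0ms=15/2b +625.0ms=3/2b
Σ=9b of 9 (144bpm 3/8) — PASS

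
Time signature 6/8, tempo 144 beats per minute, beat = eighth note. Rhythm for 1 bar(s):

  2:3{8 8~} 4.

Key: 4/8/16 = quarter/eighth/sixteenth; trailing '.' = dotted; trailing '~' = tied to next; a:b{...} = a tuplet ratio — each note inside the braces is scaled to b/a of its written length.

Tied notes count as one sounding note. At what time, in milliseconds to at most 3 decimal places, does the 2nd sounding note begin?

1. 0.0ms @ 0 + 625.0ms (3/2)
2. 625.0ms @ 3/2 + 1875.0ms (9/2)

note 2 onset = 3/2b = 625.0ms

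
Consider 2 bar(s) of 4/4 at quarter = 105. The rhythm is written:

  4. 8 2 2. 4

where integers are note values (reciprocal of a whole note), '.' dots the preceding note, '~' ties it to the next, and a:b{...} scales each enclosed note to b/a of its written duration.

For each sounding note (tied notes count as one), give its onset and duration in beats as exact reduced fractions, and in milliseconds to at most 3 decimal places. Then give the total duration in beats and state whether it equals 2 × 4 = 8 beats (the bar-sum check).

1) 0.0ms=0b +857.143ms=3/2b
2) 857.143ms=3/2b +285.714ms=1/2b
3) 1142.857ms=2b +1142.857ms=2b
4) 2285.714ms=4b +1714.286ms=3b
5) 4000.0ms=7b +571.429ms=1b
Σ=8b of 8 (105bpm 4/4) — PASS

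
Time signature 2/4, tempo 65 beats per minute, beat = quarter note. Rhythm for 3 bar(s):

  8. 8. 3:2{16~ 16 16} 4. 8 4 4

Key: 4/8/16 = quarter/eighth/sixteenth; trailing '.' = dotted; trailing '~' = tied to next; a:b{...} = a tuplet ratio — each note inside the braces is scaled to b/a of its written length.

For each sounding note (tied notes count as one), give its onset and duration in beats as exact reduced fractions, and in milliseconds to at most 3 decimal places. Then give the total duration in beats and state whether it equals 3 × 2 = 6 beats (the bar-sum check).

1) 0.0ms=0b +692.308ms=3/4b
2) 692.308ms=3/4b +692.308ms=3/4b
3) 1384.615ms=3/2b +307.692ms=1/3b
4) 1692.308ms=11/6b +153.846ms=1/6b
5) 1846.154ms=2b +1384.615ms=3/2b
6) 3230.769ms=7/2b +461.538ms=1/2b
7) 3692.308ms=4b +923.077ms=1b
8) 4615.385ms=5b +923.077ms=1b
Σ=6b of 6 (65bpm 2/4) — PASS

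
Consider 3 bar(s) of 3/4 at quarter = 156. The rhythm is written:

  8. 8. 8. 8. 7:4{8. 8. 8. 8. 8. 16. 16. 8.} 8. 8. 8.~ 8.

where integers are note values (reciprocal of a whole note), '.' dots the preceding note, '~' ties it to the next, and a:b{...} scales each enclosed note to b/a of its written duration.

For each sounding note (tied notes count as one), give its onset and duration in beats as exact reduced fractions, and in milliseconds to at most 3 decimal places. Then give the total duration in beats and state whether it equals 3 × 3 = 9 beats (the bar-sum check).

1) 0.0ms=0b +288.462ms=3/4b
2) 288.462ms=3/4b +288.462ms=3/4b
3) 576.923ms=3/2b +288.462ms=3/4b
4) 865.385ms=9/4b +288.462ms=3/4b
5) 1153.846ms=3b +164.835ms=3/7b
6) 1318.681ms=24/7b +164.835ms=3/7b
7) 1483.516ms=27/7b +164.835ms=3/7b
8) 1648.352ms=30/7b +164.835ms=3/7b
9) 1813.187ms=33/7b +164.835ms=3/7b
10) 1978.022ms=36/7b +82.418ms=3/14b
11) 2060.44ms=75/14b +82.418ms=3/14b
12) 2142.857ms=39/7b +164.835ms=3/7b
13) 2307.692ms=6b +288.462ms=3/4b
14) 2596.154ms=27/4b +288.462ms=3/4b
15) 2884.615ms=15/2b +576.923ms=3/2b
Σ=9b of 9 (156bpm 3/4) — PASS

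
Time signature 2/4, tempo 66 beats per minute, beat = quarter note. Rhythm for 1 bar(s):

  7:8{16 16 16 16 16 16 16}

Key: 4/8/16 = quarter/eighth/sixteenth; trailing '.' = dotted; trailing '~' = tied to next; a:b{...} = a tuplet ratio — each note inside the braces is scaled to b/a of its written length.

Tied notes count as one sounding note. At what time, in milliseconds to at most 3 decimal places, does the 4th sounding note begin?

note 4 onset = 6/7b = 779.221ms

1. 0.0ms @ 0 + 259.74ms (2/7)
2. 259.74ms @ 2/7 + 259.74ms (2/7)
3. 519.481ms @ 4/7 + 259.74ms (2/7)
4. 779.221ms @ 6/7 + 259.74ms (2/7)
5. 1038.961ms @ 8/7 + 259.74ms (2/7)
6. 1298.701ms @ 10/7 + 259.74ms (2/7)
7. 1558.442ms @ 12/7 + 259.74ms (2/7)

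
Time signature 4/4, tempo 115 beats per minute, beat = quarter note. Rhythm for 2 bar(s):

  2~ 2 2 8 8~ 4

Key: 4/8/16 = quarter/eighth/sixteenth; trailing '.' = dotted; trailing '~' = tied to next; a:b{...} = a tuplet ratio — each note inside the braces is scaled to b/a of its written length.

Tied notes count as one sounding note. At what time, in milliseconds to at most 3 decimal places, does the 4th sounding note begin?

1. 0.0ms @ 0 + 2086.957ms (4)
2. 2086.957ms @ 4 + 1043.478ms (2)
3. 3130.435ms @ 6 + 260.87ms (1/2)
4. 3391.304ms @ 13/2 + 782.609ms (3/2)

note 4 onset = 13/2b = 3391.304ms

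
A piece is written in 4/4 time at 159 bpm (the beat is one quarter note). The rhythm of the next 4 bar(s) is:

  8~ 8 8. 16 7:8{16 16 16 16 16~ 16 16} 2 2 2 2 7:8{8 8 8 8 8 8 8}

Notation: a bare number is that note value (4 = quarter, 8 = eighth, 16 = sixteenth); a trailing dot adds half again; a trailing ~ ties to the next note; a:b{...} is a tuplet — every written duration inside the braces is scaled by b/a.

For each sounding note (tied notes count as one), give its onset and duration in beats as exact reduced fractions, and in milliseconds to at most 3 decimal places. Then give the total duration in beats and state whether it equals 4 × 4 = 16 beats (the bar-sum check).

1) 0.0ms=0b +377.358ms=1b
2) 377.358ms=1b +283.019ms=3/4b
3) 660.377ms=7/4b +94.34ms=1/4b
4) 754.717ms=2b +107.817ms=2/7b
5) 862.534ms=16/7b +107.817ms=2/7b
6) 970.35ms=18/7b +107.817ms=2/7b
7) 1078.167ms=20/7b +107.817ms=2/7b
8) 1185.984ms=22/7b +215.633ms=4/7b
9) 1401.617ms=26/7b +107.817ms=2/7b
10) 1509.434ms=4b +754.717ms=2b
11) 2264.151ms=6b +754.717ms=2b
12) 3018.868ms=8b +754.717ms=2b
13) 3773.585ms=10b +754.717ms=2b
14) 4528.302ms=12b +215.633ms=4/7b
15) 4743.935ms=88/7b +215.633ms=4/7b
16) 4959.569ms=92/7b +215.633ms=4/7b
17) 5175.202ms=96/7b +215.633ms=4/7b
18) 5390.836ms=100/7b +215.633ms=4/7b
19) 5606.469ms=104/7b +215.633ms=4/7b
20) 5822.102ms=108/7b +215.633ms=4/7b
Σ=16b of 16 (159bpm 4/4) — PASS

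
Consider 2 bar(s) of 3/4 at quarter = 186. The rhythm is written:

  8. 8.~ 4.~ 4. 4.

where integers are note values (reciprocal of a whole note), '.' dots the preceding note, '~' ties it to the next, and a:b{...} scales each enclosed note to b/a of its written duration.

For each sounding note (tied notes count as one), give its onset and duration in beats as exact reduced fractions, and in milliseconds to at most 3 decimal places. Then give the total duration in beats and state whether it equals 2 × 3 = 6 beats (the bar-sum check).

1) 0.0ms=0b +241.935ms=3/4b
2) 241.935ms=3/4b +1209.677ms=15/4b
3) 1451.613ms=9/2b +483.871ms=3/2b
Σ=6b of 6 (186bpm 3/4) — PASS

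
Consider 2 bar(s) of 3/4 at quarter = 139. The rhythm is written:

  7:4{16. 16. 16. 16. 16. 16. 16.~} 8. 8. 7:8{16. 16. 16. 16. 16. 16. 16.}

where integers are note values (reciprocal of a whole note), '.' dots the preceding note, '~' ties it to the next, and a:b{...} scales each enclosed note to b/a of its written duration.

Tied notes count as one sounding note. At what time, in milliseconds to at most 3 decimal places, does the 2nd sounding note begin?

note 2 onset = 3/14b = 92.497ms

1. 0.0ms @ 0 + 92.497ms (3/14)
2. 92.497ms @ 3/14 + 92.497ms (3/14)
3. 184.995ms @ 3/7 + 92.497ms (3/14)
4. 277.492ms @ 9/14 + 92.497ms (3/14)
5. 369.99ms @ 6/7 + 92.497ms (3/14)
6. 462.487ms @ 15/14 + 92.497ms (3/14)
7. 554.985ms @ 9/7 + 416.238ms (27/28)
8. 971.223ms @ 9/4 + 323.741ms (3/4)
9. 1294.964ms @ 3 + 184.995ms (3/7)
10. 1479.959ms @ 24/7 + 184.995ms (3/7)
11. 1664.954ms @ 27/7 + 184.995ms (3/7)
12. 1849.949ms @ 30/7 + 184.995ms (3/7)
13. 2034.943ms @ 33/7 + 184.995ms (3/7)
14. 2219.938ms @ 36/7 + 184.995ms (3/7)
15. 2404.933ms @ 39/7 + 184.995ms (3/7)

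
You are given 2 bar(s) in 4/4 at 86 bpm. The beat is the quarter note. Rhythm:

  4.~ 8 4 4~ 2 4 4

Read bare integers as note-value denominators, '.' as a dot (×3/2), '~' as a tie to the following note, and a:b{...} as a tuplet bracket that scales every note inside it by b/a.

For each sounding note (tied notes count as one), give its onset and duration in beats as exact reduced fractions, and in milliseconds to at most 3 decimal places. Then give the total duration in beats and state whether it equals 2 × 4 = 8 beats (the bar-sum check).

1) 0.0ms=0b +1395.349ms=2b
2) 1395.349ms=2b +697.674ms=1b
3) 2093.023ms=3b +2093.023ms=3b
4) 4186.047ms=6b +697.674ms=1b
5) 4883.721ms=7b +697.674ms=1b
Σ=8b of 8 (86bpm 4/4) — PASS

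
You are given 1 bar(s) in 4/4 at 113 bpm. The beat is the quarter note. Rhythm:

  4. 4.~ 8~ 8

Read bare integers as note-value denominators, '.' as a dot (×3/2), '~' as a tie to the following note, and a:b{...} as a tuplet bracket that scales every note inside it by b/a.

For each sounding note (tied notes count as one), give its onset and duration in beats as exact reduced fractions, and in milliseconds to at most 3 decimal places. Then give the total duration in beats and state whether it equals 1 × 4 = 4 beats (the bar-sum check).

1) 0.0ms=0b +796.46ms=3/2b
2) 796.46ms=3/2b +1327.434ms=5/2b
Σ=4b of 4 (113bpm 4/4) — PASS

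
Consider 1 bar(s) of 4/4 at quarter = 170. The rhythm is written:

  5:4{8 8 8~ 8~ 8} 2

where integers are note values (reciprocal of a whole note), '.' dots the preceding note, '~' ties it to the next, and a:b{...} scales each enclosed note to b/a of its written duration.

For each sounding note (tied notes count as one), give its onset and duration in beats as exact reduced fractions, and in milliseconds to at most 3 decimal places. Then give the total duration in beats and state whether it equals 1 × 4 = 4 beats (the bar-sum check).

1) 0.0ms=0b +141.176ms=2/5b
2) 141.176ms=2/5b +141.176ms=2/5b
3) 282.353ms=4/5b +423.529ms=6/5b
4) 705.882ms=2b +705.882ms=2b
Σ=4b of 4 (170bpm 4/4) — PASS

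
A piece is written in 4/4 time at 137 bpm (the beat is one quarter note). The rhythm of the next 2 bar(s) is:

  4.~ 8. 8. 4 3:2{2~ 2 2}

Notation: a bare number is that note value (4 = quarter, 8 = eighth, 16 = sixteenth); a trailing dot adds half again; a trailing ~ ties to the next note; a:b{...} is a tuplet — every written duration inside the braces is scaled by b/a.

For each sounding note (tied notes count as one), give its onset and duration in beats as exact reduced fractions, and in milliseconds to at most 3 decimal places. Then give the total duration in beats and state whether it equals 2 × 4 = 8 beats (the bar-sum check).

1) 0.0ms=0b +985.401ms=9/4b
2) 985.401ms=9/4b +328.467ms=3/4b
3) 1313.869ms=3b +437.956ms=1b
4) 1751.825ms=4b +1167.883ms=8/3b
5) 2919.708ms=20/3b +583.942ms=4/3b
Σ=8b of 8 (137bpm 4/4) — PASS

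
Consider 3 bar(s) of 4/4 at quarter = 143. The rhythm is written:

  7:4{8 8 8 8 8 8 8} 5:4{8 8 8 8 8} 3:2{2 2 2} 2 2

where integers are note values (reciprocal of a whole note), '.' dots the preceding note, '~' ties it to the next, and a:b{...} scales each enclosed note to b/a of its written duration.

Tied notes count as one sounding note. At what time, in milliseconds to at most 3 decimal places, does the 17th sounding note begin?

1. 0.0ms @ 0 + 119.88ms (2/7)
2. 119.88ms @ 2/7 + 119.88ms (2/7)
3. 239.76ms @ 4/7 + 119.88ms (2/7)
4. 359.64ms @ 6/7 + 119.88ms (2/7)
5. 479.52ms @ 8/7 + 119.88ms (2/7)
6. 599.401ms @ 10/7 + 119.88ms (2/7)
7. 719.281ms @ 12/7 + 119.88ms (2/7)
8. 839.161ms @ 2 + 167.832ms (2/5)
9. 1006.993ms @ 12/5 + 167.832ms (2/5)
10. 1174.825ms @ 14/5 + 167.832ms (2/5)
11. 1342.657ms @ 16/5 + 167.832ms (2/5)
12. 1510.49ms @ 18/5 + 167.832ms (2/5)
13. 1678.322ms @ 4 + 559.441ms (4/3)
14. 2237.762ms @ 16/3 + 559.441ms (4/3)
15. 2797.203ms @ 20/3 + 559.441ms (4/3)
16. 3356.643ms @ 8 + 839.161ms (2)
17. 4195.804ms @ 10 + 839.161ms (2)

note 17 onset = 10b = 4195.804ms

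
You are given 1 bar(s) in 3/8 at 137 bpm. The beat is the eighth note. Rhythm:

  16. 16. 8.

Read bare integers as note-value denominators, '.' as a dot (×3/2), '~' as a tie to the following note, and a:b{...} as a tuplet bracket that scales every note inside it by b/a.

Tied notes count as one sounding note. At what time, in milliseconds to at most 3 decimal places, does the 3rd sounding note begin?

1. 0.0ms @ 0 + 328.467ms (3/4)
2. 328.467ms @ 3/4 + 328.467ms (3/4)
3. 656.934ms @ 3/2 + 656.934ms (3/2)

note 3 onset = 3/2b = 656.934ms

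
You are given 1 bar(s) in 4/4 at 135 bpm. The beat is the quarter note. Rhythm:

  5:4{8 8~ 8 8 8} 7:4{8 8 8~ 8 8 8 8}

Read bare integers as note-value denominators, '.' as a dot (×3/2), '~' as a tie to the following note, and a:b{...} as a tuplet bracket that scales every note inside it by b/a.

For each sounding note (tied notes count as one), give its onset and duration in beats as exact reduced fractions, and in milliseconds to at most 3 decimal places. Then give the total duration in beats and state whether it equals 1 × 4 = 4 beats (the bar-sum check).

1) 0.0ms=0b +177.778ms=2/5b
2) 177.778ms=2/5b +355.556ms=4/5b
3) 533.333ms=6/5b +177.778ms=2/5b
4) 711.111ms=8/5b +177.778ms=2/5b
5) 888.889ms=2b +126.984ms=2/7b
6) 1015.873ms=16/7b +126.984ms=2/7b
7) 1142.857ms=18/7b +253.968ms=4/7b
8) 1396.825ms=22/7b +126.984ms=2/7b
9) 1523.81ms=24/7b +126.984ms=2/7b
10) 1650.794ms=26/7b +126.984ms=2/7b
Σ=4b of 4 (135bpm 4/4) — PASS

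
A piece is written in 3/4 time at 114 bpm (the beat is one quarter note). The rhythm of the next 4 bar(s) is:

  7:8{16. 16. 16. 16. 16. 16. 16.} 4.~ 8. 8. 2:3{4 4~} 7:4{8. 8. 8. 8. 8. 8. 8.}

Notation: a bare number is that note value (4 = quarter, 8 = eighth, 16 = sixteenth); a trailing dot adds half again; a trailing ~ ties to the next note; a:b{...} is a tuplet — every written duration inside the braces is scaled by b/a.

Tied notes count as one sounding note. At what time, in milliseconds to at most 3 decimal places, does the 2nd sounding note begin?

note 2 onset = 3/7b = 225.564ms

1. 0.0ms @ 0 + 225.564ms (3/7)
2. 225.564ms @ 3/7 + 225.564ms (3/7)
3. 451.128ms @ 6/7 + 225.564ms (3/7)
4. 676.692ms @ 9/7 + 225.564ms (3/7)
5. 902.256ms @ 12/7 + 225.564ms (3/7)
6. 1127.82ms @ 15/7 + 225.564ms (3/7)
7. 1353.383ms @ 18/7 + 225.564ms (3/7)
8. 1578.947ms @ 3 + 1184.211ms (9/4)
9. 2763.158ms @ 21/4 + 394.737ms (3/4)
10. 3157.895ms @ 6 + 789.474ms (3/2)
11. 3947.368ms @ 15/2 + 1015.038ms (27/14)
12. 4962.406ms @ 66/7 + 225.564ms (3/7)
13. 5187.97ms @ 69/7 + 225.564ms (3/7)
14. 5413.534ms @ 72/7 + 225.564ms (3/7)
15. 5639.098ms @ 75/7 + 225.564ms (3/7)
16. 5864.662ms @ 78/7 + 225.564ms (3/7)
17. 6090.226ms @ 81/7 + 225.564ms (3/7)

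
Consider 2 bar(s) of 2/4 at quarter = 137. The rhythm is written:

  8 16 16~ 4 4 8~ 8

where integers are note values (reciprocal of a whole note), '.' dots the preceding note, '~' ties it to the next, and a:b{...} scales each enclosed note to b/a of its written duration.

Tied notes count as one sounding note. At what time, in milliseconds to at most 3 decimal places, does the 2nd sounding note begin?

1. 0.0ms @ 0 + 218.978ms (1/2)
2. 218.978ms @ 1/2 + 109.489ms (1/4)
3. 328.467ms @ 3/4 + 547.445ms (5/4)
4. 875.912ms @ 2 + 437.956ms (1)
5. 1313.869ms @ 3 + 437.956ms (1)

note 2 onset = 1/2b = 218.978ms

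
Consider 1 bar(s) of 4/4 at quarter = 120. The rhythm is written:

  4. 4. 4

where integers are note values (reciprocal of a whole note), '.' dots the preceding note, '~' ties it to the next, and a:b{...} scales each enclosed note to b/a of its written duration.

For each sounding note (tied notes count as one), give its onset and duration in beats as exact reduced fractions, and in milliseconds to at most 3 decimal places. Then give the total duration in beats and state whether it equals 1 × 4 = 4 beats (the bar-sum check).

1) 0.0ms=0b +750.0ms=3/2b
2) 750.0ms=3/2b +750.0ms=3/2b
3) 1500.0ms=3b +500.0ms=1b
Σ=4b of 4 (120bpm 4/4) — PASS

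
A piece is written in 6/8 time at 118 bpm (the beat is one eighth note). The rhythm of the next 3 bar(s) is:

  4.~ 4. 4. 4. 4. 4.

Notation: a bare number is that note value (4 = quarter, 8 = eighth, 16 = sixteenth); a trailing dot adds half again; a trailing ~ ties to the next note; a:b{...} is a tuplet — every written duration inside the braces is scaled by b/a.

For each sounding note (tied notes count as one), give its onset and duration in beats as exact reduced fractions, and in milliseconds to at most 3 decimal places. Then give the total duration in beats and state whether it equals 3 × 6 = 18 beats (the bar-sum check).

1) 0.0ms=0b +3050.847ms=6b
2) 3050.847ms=6b +1525.424ms=3b
3) 4576.271ms=9b +1525.424ms=3b
4) 6101.695ms=12b +1525.424ms=3b
5) 7627.119ms=15b +1525.424ms=3b
Σ=18b of 18 (118bpm 6/8) — PASS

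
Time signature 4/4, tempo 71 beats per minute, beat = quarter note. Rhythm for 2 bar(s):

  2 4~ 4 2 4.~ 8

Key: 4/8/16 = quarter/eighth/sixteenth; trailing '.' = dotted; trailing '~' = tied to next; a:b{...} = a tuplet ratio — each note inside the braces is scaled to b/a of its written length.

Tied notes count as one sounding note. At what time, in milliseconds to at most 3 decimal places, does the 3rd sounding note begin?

note 3 onset = 4b = 3380.282ms

1. 0.0ms @ 0 + 1690.141ms (2)
2. 1690.141ms @ 2 + 1690.141ms (2)
3. 3380.282ms @ 4 + 1690.141ms (2)
4. 5070.423ms @ 6 + 1690.141ms (2)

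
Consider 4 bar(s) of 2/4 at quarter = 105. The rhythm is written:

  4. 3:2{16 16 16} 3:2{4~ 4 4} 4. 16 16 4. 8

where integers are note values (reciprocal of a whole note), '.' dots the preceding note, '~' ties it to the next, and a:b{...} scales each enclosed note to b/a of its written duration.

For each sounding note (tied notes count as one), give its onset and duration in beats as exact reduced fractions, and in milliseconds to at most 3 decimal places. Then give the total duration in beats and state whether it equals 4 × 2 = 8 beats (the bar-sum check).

1) 0.0ms=0b +857.143ms=3/2b
2) 857.143ms=3/2b +95.238ms=1/6b
3) 952.381ms=5/3b +95.238ms=1/6b
4) 1047.619ms=11/6b +95.238ms=1/6b
5) 1142.857ms=2b +761.905ms=4/3b
6) 1904.762ms=10/3b +380.952ms=2/3b
7) 2285.714ms=4b +857.143ms=3/2b
8) 3142.857ms=11/2b +142.857ms=1/4b
9) 3285.714ms=23/4b +142.857ms=1/4b
10) 3428.571ms=6b +857.143ms=3/2b
11) 4285.714ms=15/2b +285.714ms=1/2b
Σ=8b of 8 (105bpm 2/4) — PASS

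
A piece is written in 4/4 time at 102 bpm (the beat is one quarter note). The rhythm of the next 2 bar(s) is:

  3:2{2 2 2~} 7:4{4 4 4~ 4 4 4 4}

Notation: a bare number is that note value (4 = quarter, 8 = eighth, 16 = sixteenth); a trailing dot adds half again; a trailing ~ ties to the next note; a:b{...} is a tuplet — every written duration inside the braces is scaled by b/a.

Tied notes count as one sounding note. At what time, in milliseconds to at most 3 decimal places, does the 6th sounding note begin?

1. 0.0ms @ 0 + 784.314ms (4/3)
2. 784.314ms @ 4/3 + 784.314ms (4/3)
3. 1568.627ms @ 8/3 + 1120.448ms (40/21)
4. 2689.076ms @ 32/7 + 336.134ms (4/7)
5. 3025.21ms @ 36/7 + 672.269ms (8/7)
6. 3697.479ms @ 44/7 + 336.134ms (4/7)
7. 4033.613ms @ 48/7 + 336.134ms (4/7)
8. 4369.748ms @ 52/7 + 336.134ms (4/7)

note 6 onset = 44/7b = 3697.479ms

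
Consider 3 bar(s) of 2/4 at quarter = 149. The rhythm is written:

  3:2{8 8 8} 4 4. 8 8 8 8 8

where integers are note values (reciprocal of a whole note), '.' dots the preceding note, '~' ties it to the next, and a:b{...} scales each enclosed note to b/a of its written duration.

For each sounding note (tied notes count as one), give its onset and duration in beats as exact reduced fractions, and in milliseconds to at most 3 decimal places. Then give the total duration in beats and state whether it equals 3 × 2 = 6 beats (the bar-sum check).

1) 0.0ms=0b +134.228ms=1/3b
2) 134.228ms=1/3b +134.228ms=1/3b
3) 268.456ms=2/3b +134.228ms=1/3b
4) 402.685ms=1b +402.685ms=1b
5) 805.369ms=2b +604.027ms=3/2b
6) 1409.396ms=7/2b +201.342ms=1/2b
7) 1610.738ms=4b +201.342ms=1/2b
8) 1812.081ms=9/2b +201.342ms=1/2b
9) 2013.423ms=5b +201.342ms=1/2b
10) 2214.765ms=11/2b +201.342ms=1/2b
Σ=6b of 6 (149bpm 2/4) — PASS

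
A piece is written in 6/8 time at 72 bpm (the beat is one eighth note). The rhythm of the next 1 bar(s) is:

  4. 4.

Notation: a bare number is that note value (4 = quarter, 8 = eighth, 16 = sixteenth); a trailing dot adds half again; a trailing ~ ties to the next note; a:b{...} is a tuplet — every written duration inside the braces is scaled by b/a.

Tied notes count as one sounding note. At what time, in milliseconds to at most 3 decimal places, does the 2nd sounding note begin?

1. 0.0ms @ 0 + 2500.0ms (3)
2. 2500.0ms @ 3 + 2500.0ms (3)

note 2 onset = 3b = 2500.0ms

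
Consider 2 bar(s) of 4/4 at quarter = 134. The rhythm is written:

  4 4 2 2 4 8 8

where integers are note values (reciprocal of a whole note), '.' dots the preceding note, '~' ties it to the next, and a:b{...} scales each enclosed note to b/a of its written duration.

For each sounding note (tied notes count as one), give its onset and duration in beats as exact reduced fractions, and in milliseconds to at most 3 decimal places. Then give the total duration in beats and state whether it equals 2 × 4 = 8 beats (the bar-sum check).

1) 0.0ms=0b +447.761ms=1b
2) 447.761ms=1b +447.761ms=1b
3) 895.522ms=2b +895.522ms=2b
4) 1791.045ms=4b +895.522ms=2b
5) 2686.567ms=6b +447.761ms=1b
6) 3134.328ms=7b +223.881ms=1/2b
7) 3358.209ms=15/2b +223.881ms=1/2b
Σ=8b of 8 (134bpm 4/4) — PASS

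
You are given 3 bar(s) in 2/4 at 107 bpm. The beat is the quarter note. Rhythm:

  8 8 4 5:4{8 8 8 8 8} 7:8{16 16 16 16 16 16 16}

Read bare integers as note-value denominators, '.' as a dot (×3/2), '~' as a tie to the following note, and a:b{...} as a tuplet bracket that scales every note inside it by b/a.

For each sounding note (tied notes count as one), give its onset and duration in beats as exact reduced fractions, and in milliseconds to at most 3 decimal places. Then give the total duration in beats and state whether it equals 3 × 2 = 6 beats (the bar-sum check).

1) 0.0ms=0b +280.374ms=1/2b
2) 280.374ms=1/2b +280.374ms=1/2b
3) 560.748ms=1b +560.748ms=1b
4) 1121.495ms=2b +224.299ms=2/5b
5) 1345.794ms=12/5b +224.299ms=2/5b
6) 1570.093ms=14/5b +224.299ms=2/5b
7) 1794.393ms=16/5b +224.299ms=2/5b
8) 2018.692ms=18/5b +224.299ms=2/5b
9) 2242.991ms=4b +160.214ms=2/7b
10) 2403.204ms=30/7b +160.214ms=2/7b
11) 2563.418ms=32/7b +160.214ms=2/7b
12) 2723.632ms=34/7b +160.214ms=2/7b
13) 2883.845ms=36/7b +160.214ms=2/7b
14) 3044.059ms=38/7b +160.214ms=2/7b
15) 3204.272ms=40/7b +160.214ms=2/7b
Σ=6b of 6 (107bpm 2/4) — PASS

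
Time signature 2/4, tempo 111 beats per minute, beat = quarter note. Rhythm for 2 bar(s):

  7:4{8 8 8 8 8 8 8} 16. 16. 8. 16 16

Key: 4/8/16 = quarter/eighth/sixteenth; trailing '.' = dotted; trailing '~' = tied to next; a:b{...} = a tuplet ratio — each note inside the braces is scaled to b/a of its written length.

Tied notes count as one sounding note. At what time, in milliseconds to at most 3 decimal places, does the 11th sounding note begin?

note 11 onset = 7/2b = 1891.892ms

1. 0.0ms @ 0 + 154.44ms (2/7)
2. 154.44ms @ 2/7 + 154.44ms (2/7)
3. 308.88ms @ 4/7 + 154.44ms (2/7)
4. 463.32ms @ 6/7 + 154.44ms (2/7)
5. 617.761ms @ 8/7 + 154.44ms (2/7)
6. 772.201ms @ 10/7 + 154.44ms (2/7)
7. 926.641ms @ 12/7 + 154.44ms (2/7)
8. 1081.081ms @ 2 + 202.703ms (3/8)
9. 1283.784ms @ 19/8 + 202.703ms (3/8)
10. 1486.486ms @ 11/4 + 405.405ms (3/4)
11. 1891.892ms @ 7/2 + 135.135ms (1/4)
12. 2027.027ms @ 15/4 + 135.135ms (1/4)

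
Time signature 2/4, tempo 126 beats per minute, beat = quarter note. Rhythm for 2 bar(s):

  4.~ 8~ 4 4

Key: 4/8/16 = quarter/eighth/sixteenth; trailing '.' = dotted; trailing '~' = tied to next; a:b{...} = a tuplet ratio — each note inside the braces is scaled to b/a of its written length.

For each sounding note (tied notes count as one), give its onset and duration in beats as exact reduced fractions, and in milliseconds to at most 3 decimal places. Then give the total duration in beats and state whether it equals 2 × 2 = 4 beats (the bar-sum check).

1) 0.0ms=0b +1428.571ms=3b
2) 1428.571ms=3b +476.19ms=1b
Σ=4b of 4 (126bpm 2/4) — PASS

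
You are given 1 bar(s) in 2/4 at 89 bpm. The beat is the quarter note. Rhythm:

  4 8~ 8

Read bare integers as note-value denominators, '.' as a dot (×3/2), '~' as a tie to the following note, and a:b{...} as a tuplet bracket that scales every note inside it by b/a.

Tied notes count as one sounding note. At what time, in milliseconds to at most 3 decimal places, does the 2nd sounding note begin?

note 2 onset = 1b = 674.157ms

1. 0.0ms @ 0 + 674.157ms (1)
2. 674.157ms @ 1 + 674.157ms (1)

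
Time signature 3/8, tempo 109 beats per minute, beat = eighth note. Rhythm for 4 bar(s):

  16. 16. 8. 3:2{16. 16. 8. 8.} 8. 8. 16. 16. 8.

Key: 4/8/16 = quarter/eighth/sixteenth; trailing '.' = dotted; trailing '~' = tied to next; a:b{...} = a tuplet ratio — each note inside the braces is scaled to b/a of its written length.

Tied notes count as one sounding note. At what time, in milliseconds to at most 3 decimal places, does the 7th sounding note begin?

note 7 onset = 5b = 2752.294ms

1. 0.0ms @ 0 + 412.844ms (3/4)
2. 412.844ms @ 3/4 + 412.844ms (3/4)
3. 825.688ms @ 3/2 + 825.688ms (3/2)
4. 1651.376ms @ 3 + 275.229ms (1/2)
5. 1926.606ms @ 7/2 + 275.229ms (1/2)
6. 2201.835ms @ 4 + 550.459ms (1)
7. 2752.294ms @ 5 + 550.459ms (1)
8. 3302.752ms @ 6 + 825.688ms (3/2)
9. 4128.44ms @ 15/2 + 825.688ms (3/2)
10. 4954.128ms @ 9 + 412.844ms (3/4)
11. 5366.972ms @ 39/4 + 412.844ms (3/4)
12. 5779.817ms @ 21/2 + 825.688ms (3/2)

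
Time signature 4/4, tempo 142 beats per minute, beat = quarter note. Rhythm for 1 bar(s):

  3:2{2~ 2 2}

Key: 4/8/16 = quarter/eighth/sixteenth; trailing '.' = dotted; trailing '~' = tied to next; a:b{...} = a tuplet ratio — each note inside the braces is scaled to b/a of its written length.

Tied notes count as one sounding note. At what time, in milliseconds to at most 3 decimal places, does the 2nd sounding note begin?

note 2 onset = 8/3b = 1126.761ms

1. 0.0ms @ 0 + 1126.761ms (8/3)
2. 1126.761ms @ 8/3 + 563.38ms (4/3)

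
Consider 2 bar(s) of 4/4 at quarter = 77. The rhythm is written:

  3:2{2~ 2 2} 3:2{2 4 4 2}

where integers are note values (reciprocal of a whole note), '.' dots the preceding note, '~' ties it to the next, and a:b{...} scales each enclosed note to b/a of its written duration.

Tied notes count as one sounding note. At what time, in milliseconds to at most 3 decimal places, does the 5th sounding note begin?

1. 0.0ms @ 0 + 2077.922ms (8/3)
2. 2077.922ms @ 8/3 + 1038.961ms (4/3)
3. 3116.883ms @ 4 + 1038.961ms (4/3)
4. 4155.844ms @ 16/3 + 519.481ms (2/3)
5. 4675.325ms @ 6 + 519.481ms (2/3)
6. 5194.805ms @ 20/3 + 1038.961ms (4/3)

note 5 onset = 6b = 4675.325ms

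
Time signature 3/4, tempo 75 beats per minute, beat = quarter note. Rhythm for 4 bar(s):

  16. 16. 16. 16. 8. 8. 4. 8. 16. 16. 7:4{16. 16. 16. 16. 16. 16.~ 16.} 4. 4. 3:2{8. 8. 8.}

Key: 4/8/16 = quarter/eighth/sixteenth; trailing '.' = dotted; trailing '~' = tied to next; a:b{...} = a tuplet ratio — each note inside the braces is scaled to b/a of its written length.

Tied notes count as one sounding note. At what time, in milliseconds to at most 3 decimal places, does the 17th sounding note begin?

note 17 onset = 15/2b = 6000.0ms

1. 0.0ms @ 0 + 300.0ms (3/8)
2. 300.0ms @ 3/8 + 300.0ms (3/8)
3. 600.0ms @ 3/4 + 300.0ms (3/8)
4. 900.0ms @ 9/8 + 300.0ms (3/8)
5. 1200.0ms @ 3/2 + 600.0ms (3/4)
6. 1800.0ms @ 9/4 + 600.0ms (3/4)
7. 2400.0ms @ 3 + 1200.0ms (3/2)
8. 3600.0ms @ 9/2 + 600.0ms (3/4)
9. 4200.0ms @ 21/4 + 300.0ms (3/8)
10. 4500.0ms @ 45/8 + 300.0ms (3/8)
11. 4800.0ms @ 6 + 171.429ms (3/14)
12. 4971.429ms @ 87/14 + 171.429ms (3/14)
13. 5142.857ms @ 45/7 + 171.429ms (3/14)
14. 5314.286ms @ 93/14 + 171.429ms (3/14)
15. 5485.714ms @ 48/7 + 171.429ms (3/14)
16. 5657.143ms @ 99/14 + 342.857ms (3/7)
17. 6000.0ms @ 15/2 + 1200.0ms (3/2)
18. 7200.0ms @ 9 + 1200.0ms (3/2)
19. 8400.0ms @ 21/2 + 400.0ms (1/2)
20. 8800.0ms @ 11 + 400.0ms (1/2)
21. 9200.0ms @ 23/2 + 400.0ms (1/2)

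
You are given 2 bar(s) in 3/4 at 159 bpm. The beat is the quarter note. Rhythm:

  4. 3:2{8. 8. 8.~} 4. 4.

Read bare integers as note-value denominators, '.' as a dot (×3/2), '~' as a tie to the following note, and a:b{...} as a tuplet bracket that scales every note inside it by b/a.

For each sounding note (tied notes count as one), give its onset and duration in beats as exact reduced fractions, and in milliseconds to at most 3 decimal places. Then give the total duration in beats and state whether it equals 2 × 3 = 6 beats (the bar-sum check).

1) 0.0ms=0b +566.038ms=3/2b
2) 566.038ms=3/2b +188.679ms=1/2b
3) 754.717ms=2b +188.679ms=1/2b
4) 943.396ms=5/2b +754.717ms=2b
5) 1698.113ms=9/2b +566.038ms=3/2b
Σ=6b of 6 (159bpm 3/4) — PASS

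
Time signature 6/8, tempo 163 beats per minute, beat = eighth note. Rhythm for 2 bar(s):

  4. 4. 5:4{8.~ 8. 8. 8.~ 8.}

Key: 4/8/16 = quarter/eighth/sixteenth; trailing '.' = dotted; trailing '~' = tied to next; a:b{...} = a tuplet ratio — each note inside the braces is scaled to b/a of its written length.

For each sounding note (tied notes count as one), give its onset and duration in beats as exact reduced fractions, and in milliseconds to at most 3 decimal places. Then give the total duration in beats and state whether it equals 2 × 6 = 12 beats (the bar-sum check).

1) 0.0ms=0b +1104.294ms=3b
2) 1104.294ms=3b +1104.294ms=3b
3) 2208.589ms=6b +883.436ms=12/5b
4) 3092.025ms=42/5b +441.718ms=6/5b
5) 3533.742ms=48/5b +883.436ms=12/5b
Σ=12b of 12 (163bpm 6/8) — PASS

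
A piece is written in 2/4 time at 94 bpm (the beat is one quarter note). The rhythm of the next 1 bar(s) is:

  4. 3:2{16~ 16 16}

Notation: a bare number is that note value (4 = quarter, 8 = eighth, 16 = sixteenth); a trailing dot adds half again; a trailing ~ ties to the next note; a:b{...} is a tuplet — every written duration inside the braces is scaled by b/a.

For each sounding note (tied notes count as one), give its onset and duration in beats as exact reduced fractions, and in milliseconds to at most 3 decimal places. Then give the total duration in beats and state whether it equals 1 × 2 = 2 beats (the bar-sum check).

1) 0.0ms=0b +957.447ms=3/2b
2) 957.447ms=3/2b +212.766ms=1/3b
3) 1170.213ms=11/6b +106.383ms=1/6b
Σ=2b of 2 (94bpm 2/4) — PASS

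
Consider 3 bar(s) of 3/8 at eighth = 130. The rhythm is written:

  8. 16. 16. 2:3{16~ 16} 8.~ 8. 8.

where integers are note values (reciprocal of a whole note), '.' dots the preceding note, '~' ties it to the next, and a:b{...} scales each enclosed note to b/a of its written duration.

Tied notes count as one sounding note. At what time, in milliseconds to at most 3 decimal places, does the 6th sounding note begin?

note 6 onset = 15/2b = 3461.538ms

1. 0.0ms @ 0 + 692.308ms (3/2)
2. 692.308ms @ 3/2 + 346.154ms (3/4)
3. 1038.462ms @ 9/4 + 346.154ms (3/4)
4. 1384.615ms @ 3 + 692.308ms (3/2)
5. 2076.923ms @ 9/2 + 1384.615ms (3)
6. 3461.538ms @ 15/2 + 692.308ms (3/2)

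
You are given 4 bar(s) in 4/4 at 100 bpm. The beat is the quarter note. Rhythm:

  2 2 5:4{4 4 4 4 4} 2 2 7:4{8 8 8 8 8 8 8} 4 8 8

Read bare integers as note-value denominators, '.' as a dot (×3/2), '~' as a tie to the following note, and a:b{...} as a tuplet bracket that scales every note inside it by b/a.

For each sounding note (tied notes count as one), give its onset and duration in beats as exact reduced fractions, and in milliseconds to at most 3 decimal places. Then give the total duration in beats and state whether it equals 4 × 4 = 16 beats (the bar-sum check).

1) 0.0ms=0b +1200.0ms=2b
2) 1200.0ms=2b +1200.0ms=2b
3) 2400.0ms=4b +480.0ms=4/5b
4) 2880.0ms=24/5b +480.0ms=4/5b
5) 3360.0ms=28/5b +480.0ms=4/5b
6) 3840.0ms=32/5b +480.0ms=4/5b
7) 4320.0ms=36/5b +480.0ms=4/5b
8) 4800.0ms=8b +1200.0ms=2b
9) 6000.0ms=10b +1200.0ms=2b
10) 7200.0ms=12b +171.429ms=2/7b
11) 7371.429ms=86/7b +171.429ms=2/7b
12) 7542.857ms=88/7b +171.429ms=2/7b
13) 7714.286ms=90/7b +171.429ms=2/7b
14) 7885.714ms=92/7b +171.429ms=2/7b
15) 8057.143ms=94/7b +171.429ms=2/7b
16) 8228.571ms=96/7b +171.429ms=2/7b
17) 8400.0ms=14b +600.0ms=1b
18) 9000.0ms=15b +300.0ms=1/2b
19) 9300.0ms=31/2b +300.0ms=1/2b
Σ=16b of 16 (100bpm 4/4) — PASS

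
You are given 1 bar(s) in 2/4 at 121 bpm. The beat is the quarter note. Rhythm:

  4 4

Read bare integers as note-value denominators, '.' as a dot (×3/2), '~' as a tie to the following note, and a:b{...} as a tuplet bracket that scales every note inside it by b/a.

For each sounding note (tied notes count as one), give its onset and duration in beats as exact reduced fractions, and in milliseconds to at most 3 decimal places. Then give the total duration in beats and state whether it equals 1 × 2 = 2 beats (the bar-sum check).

1) 0.0ms=0b +495.868ms=1b
2) 495.868ms=1b +495.868ms=1b
Σ=2b of 2 (121bpm 2/4) — PASS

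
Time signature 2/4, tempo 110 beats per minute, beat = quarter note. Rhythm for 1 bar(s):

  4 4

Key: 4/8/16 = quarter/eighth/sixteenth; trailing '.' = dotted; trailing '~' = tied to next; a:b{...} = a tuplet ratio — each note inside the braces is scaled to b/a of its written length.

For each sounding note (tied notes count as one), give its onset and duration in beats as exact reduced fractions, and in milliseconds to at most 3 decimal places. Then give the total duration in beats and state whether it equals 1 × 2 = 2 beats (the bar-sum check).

1) 0.0ms=0b +545.455ms=1b
2) 545.455ms=1b +545.455ms=1b
Σ=2b of 2 (110bpm 2/4) — PASS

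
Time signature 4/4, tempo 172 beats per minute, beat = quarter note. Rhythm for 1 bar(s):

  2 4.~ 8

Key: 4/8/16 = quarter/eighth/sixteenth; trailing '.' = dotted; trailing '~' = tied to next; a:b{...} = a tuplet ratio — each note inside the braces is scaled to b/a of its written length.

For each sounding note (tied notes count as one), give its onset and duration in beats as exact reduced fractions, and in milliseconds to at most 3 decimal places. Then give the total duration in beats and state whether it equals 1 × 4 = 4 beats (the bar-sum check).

1) 0.0ms=0b +697.674ms=2b
2) 697.674ms=2b +697.674ms=2b
Σ=4b of 4 (172bpm 4/4) — PASS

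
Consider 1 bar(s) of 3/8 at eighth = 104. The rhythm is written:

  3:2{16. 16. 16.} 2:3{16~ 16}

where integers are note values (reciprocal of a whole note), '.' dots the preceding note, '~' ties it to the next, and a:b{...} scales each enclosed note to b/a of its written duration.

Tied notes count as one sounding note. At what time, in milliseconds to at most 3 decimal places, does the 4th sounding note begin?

note 4 onset = 3/2b = 865.385ms

1. 0.0ms @ 0 + 288.462ms (1/2)
2. 288.462ms @ 1/2 + 288.462ms (1/2)
3. 576.923ms @ 1 + 288.462ms (1/2)
4. 865.385ms @ 3/2 + 865.385ms (3/2)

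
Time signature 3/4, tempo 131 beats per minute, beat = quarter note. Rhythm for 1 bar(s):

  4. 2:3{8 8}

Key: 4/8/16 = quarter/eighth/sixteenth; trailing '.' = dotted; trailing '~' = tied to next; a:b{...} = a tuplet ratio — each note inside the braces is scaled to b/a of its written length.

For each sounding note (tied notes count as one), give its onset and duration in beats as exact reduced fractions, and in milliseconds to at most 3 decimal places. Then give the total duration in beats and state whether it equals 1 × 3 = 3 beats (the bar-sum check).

1) 0.0ms=0b +687.023ms=3/2b
2) 687.023ms=3/2b +343.511ms=3/4b
3) 1030.534ms=9/4b +343.511ms=3/4b
Σ=3b of 3 (131bpm 3/4) — PASS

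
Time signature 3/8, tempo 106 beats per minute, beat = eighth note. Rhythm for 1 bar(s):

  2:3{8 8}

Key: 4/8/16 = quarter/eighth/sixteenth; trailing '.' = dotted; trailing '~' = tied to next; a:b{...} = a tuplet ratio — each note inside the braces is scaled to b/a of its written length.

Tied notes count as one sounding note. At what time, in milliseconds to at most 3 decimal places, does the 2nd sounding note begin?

1. 0.0ms @ 0 + 849.057ms (3/2)
2. 849.057ms @ 3/2 + 849.057ms (3/2)

note 2 onset = 3/2b = 849.057ms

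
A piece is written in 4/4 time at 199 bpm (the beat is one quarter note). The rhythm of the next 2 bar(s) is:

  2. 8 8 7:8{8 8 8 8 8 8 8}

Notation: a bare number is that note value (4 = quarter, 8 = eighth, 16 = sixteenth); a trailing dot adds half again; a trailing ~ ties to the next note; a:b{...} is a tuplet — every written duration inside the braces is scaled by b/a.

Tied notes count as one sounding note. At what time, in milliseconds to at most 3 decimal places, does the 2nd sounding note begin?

1. 0.0ms @ 0 + 904.523ms (3)
2. 904.523ms @ 3 + 150.754ms (1/2)
3. 1055.276ms @ 7/2 + 150.754ms (1/2)
4. 1206.03ms @ 4 + 172.29ms (4/7)
5. 1378.32ms @ 32/7 + 172.29ms (4/7)
6. 1550.61ms @ 36/7 + 172.29ms (4/7)
7. 1722.9ms @ 40/7 + 172.29ms (4/7)
8. 1895.19ms @ 44/7 + 172.29ms (4/7)
9. 2067.48ms @ 48/7 + 172.29ms (4/7)
10. 2239.77ms @ 52/7 + 172.29ms (4/7)

note 2 onset = 3b = 904.523ms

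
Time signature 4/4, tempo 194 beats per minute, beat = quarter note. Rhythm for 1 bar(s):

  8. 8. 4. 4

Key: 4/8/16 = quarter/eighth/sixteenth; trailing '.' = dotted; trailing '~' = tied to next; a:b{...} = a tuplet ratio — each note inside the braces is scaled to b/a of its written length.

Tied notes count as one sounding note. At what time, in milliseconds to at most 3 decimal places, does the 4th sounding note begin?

note 4 onset = 3b = 927.835ms

1. 0.0ms @ 0 + 231.959ms (3/4)
2. 231.959ms @ 3/4 + 231.959ms (3/4)
3. 463.918ms @ 3/2 + 463.918ms (3/2)
4. 927.835ms @ 3 + 309.278ms (1)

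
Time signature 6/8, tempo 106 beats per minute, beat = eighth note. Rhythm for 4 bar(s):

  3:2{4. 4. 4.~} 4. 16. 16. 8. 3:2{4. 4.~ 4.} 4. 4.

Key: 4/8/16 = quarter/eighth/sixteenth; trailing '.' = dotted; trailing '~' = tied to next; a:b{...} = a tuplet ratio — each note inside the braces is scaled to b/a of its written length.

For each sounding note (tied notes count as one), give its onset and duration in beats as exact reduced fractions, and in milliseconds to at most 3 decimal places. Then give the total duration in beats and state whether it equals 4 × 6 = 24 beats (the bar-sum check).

1) 0.0ms=0b +1132.075ms=2b
2) 1132.075ms=2b +1132.075ms=2b
3) 2264.151ms=4b +2830.189ms=5b
4) 5094.34ms=9b +424.528ms=3/4b
5) 5518.868ms=39/4b +424.528ms=3/4b
6) 5943.396ms=21/2b +849.057ms=3/2b
7) 6792.453ms=12b +1132.075ms=2b
8) 7924.528ms=14b +2264.151ms=4b
9) 10188.679ms=18b +1698.113ms=3b
10) 11886.792ms=21b +1698.113ms=3b
Σ=24b of 24 (106bpm 6/8) — PASS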